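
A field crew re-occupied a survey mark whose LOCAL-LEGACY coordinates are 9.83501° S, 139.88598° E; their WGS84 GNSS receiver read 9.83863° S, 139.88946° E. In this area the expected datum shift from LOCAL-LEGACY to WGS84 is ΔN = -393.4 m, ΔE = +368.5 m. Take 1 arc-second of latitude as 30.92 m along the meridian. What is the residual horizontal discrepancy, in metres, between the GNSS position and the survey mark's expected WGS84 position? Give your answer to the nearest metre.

16 m

Observed coordinate differences: Δφ = -0.00362°, Δλ = +0.00348°.
Converting to metres (1° lat = 111312 m, cos φ = 0.985304): observed ΔN = -402.9 m, observed ΔE = 381.7 m.
Subtracting the expected shift leaves a residual of -402.9 − (-393.4) = -9.5 m north and 381.7 − (368.5) = 13.2 m east.
Residual distance = √((-9.5)² + 13.2²) = 16.3 m.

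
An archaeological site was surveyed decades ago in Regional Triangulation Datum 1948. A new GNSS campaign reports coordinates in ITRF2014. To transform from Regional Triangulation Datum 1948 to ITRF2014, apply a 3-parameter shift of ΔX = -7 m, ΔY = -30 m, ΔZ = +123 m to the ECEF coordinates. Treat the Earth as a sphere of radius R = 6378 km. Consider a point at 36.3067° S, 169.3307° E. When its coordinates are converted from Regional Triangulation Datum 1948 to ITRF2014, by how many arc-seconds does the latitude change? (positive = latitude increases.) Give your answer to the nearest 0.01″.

sin φ = -0.592107, cos φ = 0.805859, sin λ = 0.185140, cos λ = -0.982712.
North component: ΔN = −sin φ cos λ·ΔX − sin φ sin λ·ΔY + cos φ·ΔZ = −(-0.592107)(-0.982712)(-7) − (-0.592107)(0.185140)(-30) + (0.805859)(123) = 99.91 m.
1° of latitude spans πR/180 = 111317 m, so Δφ = 99.91 / 111317 × 3600 = 3.231″.

Δφ = 3.23″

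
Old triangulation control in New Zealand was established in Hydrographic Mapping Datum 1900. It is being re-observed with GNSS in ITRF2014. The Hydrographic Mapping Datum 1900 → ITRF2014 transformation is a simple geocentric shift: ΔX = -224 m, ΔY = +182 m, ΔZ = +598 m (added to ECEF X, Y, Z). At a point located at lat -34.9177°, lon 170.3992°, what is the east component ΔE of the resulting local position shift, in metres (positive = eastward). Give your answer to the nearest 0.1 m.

At φ = -34.9177°, λ = 170.3992°: sin φ = -0.572399, cos φ = 0.819975, sin λ = 0.166783, cos λ = -0.985994.
ΔE = −sin λ·ΔX + cos λ·ΔY = −(0.166783)·(-224) + (-0.985994)·(182) = -142.09 m.

ΔE = -142.1 m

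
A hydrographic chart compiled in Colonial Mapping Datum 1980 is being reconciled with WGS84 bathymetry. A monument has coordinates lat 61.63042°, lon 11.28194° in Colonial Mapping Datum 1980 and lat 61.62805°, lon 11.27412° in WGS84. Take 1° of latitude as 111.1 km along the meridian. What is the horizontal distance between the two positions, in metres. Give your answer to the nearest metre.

490 m

Δφ = 61.62805° − 61.63042° = -0.00237°; Δλ = 11.27412° − 11.28194° = -0.00782°.
ΔN = Δφ × 111100 = -263.3 m; ΔE = Δλ × 111100 × cos(61.63042°) = -0.00782 × 111100 × 0.475157 = -412.8 m.
Distance = √(ΔE² + ΔN²) = √((-412.8)² + (-263.3)²) = 489.6 m.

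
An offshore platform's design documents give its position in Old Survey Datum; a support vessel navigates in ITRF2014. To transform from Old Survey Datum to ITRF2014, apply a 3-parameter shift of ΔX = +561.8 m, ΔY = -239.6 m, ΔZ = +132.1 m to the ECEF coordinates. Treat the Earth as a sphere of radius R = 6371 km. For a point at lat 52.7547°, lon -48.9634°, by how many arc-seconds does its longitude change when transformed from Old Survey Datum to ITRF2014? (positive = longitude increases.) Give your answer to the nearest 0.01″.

sin φ = 0.796052, cos φ = 0.605229, sin λ = -0.754290, cos λ = 0.656541.
East component: ΔE = −sin λ·ΔX + cos λ·ΔY = −(-0.754290)(561.8) + (0.656541)(-239.6) = 266.45 m.
1° of latitude spans πR/180 = 111195 m; at latitude φ, 1° of longitude spans that × cos φ = 67298.4 m, so Δλ = 266.45 / 67298.4 × 3600 = 14.253″.

Δλ = 14.25″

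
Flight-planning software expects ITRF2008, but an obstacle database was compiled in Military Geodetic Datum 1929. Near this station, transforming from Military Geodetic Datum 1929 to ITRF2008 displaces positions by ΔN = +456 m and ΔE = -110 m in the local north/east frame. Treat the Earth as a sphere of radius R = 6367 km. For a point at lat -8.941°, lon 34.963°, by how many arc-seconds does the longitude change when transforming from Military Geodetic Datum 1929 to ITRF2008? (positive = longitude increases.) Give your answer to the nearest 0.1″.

Δλ = -3.6″

At latitude -8.941°, cos φ = 0.987849.
One radian of longitude at latitude φ spans R cos φ, so Δλ = ΔE / (R cos φ) = -110.0 / (6367000 × 0.987849) = -1.7489e-05 rad = -3.607″.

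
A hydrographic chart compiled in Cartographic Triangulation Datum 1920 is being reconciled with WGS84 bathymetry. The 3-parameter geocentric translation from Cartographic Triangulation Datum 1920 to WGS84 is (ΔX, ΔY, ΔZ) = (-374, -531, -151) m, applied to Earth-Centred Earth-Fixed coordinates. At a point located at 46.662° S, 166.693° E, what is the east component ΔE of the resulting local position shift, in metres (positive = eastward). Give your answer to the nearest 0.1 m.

The local east axis at (φ, λ) is (−sin λ, cos λ, 0), so ΔE = −sin(166.693°)·(-374) + cos(166.693°)·(-531) = 602.83 m.

ΔE = 602.8 m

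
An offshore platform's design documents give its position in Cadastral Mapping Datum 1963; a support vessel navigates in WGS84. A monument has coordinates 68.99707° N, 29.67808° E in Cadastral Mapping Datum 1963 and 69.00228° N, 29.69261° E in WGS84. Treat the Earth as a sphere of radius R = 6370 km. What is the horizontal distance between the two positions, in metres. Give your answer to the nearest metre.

819 m

Δφ = 69.00228° − 68.99707° = +0.00521°; Δλ = 29.69261° − 29.67808° = +0.01453°.
1° along a meridian = πR/180 = 111177 m.
ΔN = Δφ × 111177 = 579.2 m; ΔE = Δλ × 111177 × cos(68.99707°) = +0.01453 × 111177 × 0.358416 = 579.0 m.
Distance = √(ΔE² + ΔN²) = √(579.0² + 579.2²) = 819.0 m.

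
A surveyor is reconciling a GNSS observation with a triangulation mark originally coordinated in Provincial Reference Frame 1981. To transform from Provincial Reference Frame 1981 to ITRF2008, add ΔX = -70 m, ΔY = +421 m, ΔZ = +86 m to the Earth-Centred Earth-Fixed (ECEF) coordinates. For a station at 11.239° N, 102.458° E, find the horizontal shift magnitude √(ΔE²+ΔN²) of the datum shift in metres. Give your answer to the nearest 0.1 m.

The local east axis at (φ, λ) is (−sin λ, cos λ, 0), so ΔE = −sin(102.458°)·(-70) + cos(102.458°)·421 = -22.47 m.
The local north axis is (−sin φ cos λ, −sin φ sin λ, cos φ), giving ΔN = -2.943 − 80.122 + 84.351 = 1.29 m.
Horizontal magnitude = √(ΔE² + ΔN²) = √((-22.47)² + 1.29²) = 22.50 m.

22.5 m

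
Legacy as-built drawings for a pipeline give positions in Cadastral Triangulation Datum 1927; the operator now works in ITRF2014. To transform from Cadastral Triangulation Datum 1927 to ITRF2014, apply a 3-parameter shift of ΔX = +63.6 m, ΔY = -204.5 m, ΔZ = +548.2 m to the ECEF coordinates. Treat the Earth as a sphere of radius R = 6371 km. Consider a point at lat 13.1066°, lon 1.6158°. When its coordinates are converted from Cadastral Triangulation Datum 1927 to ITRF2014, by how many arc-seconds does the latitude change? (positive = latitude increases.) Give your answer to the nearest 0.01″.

sin φ = 0.226763, cos φ = 0.973950, sin λ = 0.028197, cos λ = 0.999602.
North component: ΔN = −sin φ cos λ·ΔX − sin φ sin λ·ΔY + cos φ·ΔZ = −(0.226763)(0.999602)(63.6) − (0.226763)(0.028197)(-204.5) + (0.973950)(548.2) = 520.81 m.
1° of latitude spans πR/180 = 111195 m, so Δφ = 520.81 / 111195 × 3600 = 16.862″.

Δφ = 16.86″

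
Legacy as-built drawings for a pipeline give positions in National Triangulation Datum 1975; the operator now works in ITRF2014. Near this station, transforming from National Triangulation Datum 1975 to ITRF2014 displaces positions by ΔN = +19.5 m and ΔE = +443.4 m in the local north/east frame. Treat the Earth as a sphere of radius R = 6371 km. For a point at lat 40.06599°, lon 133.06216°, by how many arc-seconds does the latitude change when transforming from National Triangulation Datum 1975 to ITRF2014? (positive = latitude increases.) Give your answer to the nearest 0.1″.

On a sphere of radius R, 1 rad of latitude = R, so Δφ = ΔN / R = 19.5 / 6371000 = 3.0607e-06 rad = 0.631″.

Δφ = 0.6″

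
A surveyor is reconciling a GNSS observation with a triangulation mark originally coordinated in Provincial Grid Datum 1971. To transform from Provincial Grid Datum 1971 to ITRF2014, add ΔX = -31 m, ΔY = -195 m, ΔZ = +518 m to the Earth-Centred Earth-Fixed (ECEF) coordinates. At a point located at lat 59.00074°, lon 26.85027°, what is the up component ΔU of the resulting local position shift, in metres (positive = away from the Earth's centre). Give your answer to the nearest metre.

ΔU = 384 m

The local up (radial) axis is (cos φ cos λ, cos φ sin λ, sin φ), giving ΔU = -14.245 − 45.360 + 444.016 = 384.41 m.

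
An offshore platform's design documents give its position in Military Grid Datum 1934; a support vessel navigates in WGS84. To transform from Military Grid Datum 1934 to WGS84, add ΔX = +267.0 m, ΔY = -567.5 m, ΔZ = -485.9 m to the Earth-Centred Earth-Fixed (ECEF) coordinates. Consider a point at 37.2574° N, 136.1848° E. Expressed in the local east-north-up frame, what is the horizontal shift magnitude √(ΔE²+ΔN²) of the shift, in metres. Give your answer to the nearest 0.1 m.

226.9 m

The local east axis at (φ, λ) is (−sin λ, cos λ, 0), so ΔE = −sin(136.1848°)·267.0 + cos(136.1848°)·(-567.5) = 224.64 m.
The local north axis is (−sin φ cos λ, −sin φ sin λ, cos φ), giving ΔN = 116.636 + 237.860 − 386.739 = -32.24 m.
Horizontal magnitude = √(ΔE² + ΔN²) = √(224.64² + (-32.24)²) = 226.94 m.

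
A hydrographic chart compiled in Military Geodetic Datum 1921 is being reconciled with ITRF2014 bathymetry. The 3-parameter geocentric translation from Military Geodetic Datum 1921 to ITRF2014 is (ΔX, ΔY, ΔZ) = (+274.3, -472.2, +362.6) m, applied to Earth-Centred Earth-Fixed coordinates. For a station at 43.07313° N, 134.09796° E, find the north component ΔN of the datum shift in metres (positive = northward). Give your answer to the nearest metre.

ΔN = 627 m

At φ = 43.07313°, λ = 134.09796°: sin φ = 0.682931, cos φ = 0.730483, sin λ = 0.718151, cos λ = -0.695887.
ΔN = −sin φ cos λ·ΔX − sin φ sin λ·ΔY + cos φ·ΔZ = −(0.682931)(-0.695887)(274.3) − (0.682931)(0.718151)(-472.2) + (0.730483)(362.6) = 626.82 m.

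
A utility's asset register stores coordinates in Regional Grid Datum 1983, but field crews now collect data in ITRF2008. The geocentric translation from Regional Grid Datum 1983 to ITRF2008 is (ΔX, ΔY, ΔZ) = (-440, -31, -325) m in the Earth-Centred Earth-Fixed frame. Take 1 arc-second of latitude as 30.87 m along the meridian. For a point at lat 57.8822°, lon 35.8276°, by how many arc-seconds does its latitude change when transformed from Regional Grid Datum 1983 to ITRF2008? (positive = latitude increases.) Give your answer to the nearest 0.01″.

Δφ = 4.69″

sin φ = 0.846957, cos φ = 0.531662, sin λ = 0.585348, cos λ = 0.810782.
North component: ΔN = −sin φ cos λ·ΔX − sin φ sin λ·ΔY + cos φ·ΔZ = −(0.846957)(0.810782)(-440) − (0.846957)(0.585348)(-31) + (0.531662)(-325) = 144.73 m.
1° of latitude spans 3600 × 30.87 = 111132 m, so Δφ = 144.73 / 111132 × 3600 = 4.688″.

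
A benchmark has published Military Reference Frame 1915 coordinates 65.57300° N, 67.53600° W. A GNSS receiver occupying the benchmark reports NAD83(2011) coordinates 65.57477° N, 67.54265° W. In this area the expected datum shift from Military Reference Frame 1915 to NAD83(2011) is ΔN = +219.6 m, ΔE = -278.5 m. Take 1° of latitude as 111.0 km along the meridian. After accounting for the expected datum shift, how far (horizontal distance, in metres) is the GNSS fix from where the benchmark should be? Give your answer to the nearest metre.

Observed coordinate differences: Δφ = +0.00177°, Δλ = -0.00665°.
Converting to metres (1° lat = 111000 m, cos φ = 0.413534): observed ΔN = 196.5 m, observed ΔE = -305.2 m.
Subtracting the expected shift leaves a residual of 196.5 − (219.6) = -23.1 m north and -305.2 − (-278.5) = -26.7 m east.
Residual distance = √((-23.1)² + (-26.7)²) = 35.4 m.

35 m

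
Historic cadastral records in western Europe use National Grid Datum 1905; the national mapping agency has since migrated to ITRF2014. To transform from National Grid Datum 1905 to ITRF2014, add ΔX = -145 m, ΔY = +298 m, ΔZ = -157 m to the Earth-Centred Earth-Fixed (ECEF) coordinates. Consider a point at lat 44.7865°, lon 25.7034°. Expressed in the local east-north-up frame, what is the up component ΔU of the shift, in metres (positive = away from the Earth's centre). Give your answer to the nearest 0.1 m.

At φ = 44.7865°, λ = 25.7034°: sin φ = 0.704467, cos φ = 0.709737, sin λ = 0.433713, cos λ = 0.901051.
ΔU = cos φ cos λ·ΔX + cos φ sin λ·ΔY + sin φ·ΔZ = (0.709737)(0.901051)(-145) + (0.709737)(0.433713)(298) + (0.704467)(-157) = -111.60 m.

ΔU = -111.6 m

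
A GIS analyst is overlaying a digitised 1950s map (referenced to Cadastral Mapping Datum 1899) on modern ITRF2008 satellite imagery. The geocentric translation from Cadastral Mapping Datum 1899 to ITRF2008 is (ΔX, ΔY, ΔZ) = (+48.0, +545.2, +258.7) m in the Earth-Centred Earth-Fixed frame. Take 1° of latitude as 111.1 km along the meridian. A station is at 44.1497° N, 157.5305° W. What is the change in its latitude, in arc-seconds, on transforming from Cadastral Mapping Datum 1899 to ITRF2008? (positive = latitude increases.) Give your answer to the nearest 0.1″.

Δφ = 11.7″

sin φ = 0.696535, cos φ = 0.717522, sin λ = -0.382192, cos λ = -0.924083.
North component: ΔN = −sin φ cos λ·ΔX − sin φ sin λ·ΔY + cos φ·ΔZ = −(0.696535)(-0.924083)(48.0) − (0.696535)(-0.382192)(545.2) + (0.717522)(258.7) = 361.66 m.
1° of latitude spans 111100 m, so Δφ = 361.66 / 111100 × 3600 = 11.719″.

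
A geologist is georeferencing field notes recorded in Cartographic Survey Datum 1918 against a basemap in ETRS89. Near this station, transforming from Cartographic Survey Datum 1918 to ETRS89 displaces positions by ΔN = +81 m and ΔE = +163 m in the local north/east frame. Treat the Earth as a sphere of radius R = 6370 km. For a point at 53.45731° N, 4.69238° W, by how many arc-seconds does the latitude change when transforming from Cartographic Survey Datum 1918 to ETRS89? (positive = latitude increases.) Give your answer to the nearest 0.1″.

Δφ = 2.6″

On a sphere of radius R, 1 rad of latitude = R, so Δφ = ΔN / R = 81.0 / 6370000 = 1.2716e-05 rad = 2.623″.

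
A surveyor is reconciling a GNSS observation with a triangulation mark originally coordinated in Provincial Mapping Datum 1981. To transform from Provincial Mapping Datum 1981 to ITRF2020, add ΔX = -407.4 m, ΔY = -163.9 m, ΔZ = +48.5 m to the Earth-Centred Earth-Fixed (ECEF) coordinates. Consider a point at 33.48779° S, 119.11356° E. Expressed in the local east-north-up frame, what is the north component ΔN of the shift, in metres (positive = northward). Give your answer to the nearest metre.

ΔN = 71 m

At φ = -33.48779°, λ = 119.11356°: sin φ = -0.551759, cos φ = 0.834003, sin λ = 0.873657, cos λ = -0.486542.
ΔN = −sin φ cos λ·ΔX − sin φ sin λ·ΔY + cos φ·ΔZ = −(-0.551759)(-0.486542)(-407.4) − (-0.551759)(0.873657)(-163.9) + (0.834003)(48.5) = 70.81 m.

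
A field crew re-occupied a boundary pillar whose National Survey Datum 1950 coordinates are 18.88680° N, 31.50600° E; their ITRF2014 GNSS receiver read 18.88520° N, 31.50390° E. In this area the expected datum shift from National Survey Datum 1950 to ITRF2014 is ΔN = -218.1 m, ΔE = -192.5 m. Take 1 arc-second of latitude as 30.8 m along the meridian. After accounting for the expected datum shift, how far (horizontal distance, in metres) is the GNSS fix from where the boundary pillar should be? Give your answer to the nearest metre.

Observed coordinate differences: Δφ = -0.00160°, Δλ = -0.00210°.
Converting to metres (1° lat = 110880 m, cos φ = 0.946160): observed ΔN = -177.4 m, observed ΔE = -220.3 m.
Subtracting the expected shift leaves a residual of -177.4 − (-218.1) = 40.7 m north and -220.3 − (-192.5) = -27.8 m east.
Residual distance = √(40.7² + (-27.8)²) = 49.3 m.

49 m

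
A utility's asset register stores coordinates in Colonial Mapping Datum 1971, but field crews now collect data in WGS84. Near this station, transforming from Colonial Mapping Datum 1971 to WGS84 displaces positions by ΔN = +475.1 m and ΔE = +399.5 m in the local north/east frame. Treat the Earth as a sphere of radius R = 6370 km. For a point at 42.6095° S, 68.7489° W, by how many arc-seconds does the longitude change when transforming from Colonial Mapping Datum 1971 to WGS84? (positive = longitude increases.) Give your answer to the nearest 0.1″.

Δλ = 17.6″

At latitude -42.6095°, cos φ = 0.735985.
One radian of longitude at latitude φ spans R cos φ, so Δλ = ΔE / (R cos φ) = 399.5 / (6370000 × 0.735985) = 8.5214e-05 rad = 17.577″.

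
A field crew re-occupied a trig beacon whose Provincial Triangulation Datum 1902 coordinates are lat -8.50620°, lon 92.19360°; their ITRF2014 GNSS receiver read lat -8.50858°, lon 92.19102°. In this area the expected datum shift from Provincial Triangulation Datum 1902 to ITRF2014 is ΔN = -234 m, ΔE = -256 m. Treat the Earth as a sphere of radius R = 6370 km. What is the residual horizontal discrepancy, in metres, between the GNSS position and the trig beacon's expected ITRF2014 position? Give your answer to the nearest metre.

41 m

Observed coordinate differences: Δφ = -0.00238°, Δλ = -0.00258°.
Converting to metres (1° lat = 111177 m, cos φ = 0.989000): observed ΔN = -264.6 m, observed ΔE = -283.7 m.
Subtracting the expected shift leaves a residual of -264.6 − (-234) = -30.6 m north and -283.7 − (-256) = -27.7 m east.
Residual distance = √((-30.6)² + (-27.7)²) = 41.3 m.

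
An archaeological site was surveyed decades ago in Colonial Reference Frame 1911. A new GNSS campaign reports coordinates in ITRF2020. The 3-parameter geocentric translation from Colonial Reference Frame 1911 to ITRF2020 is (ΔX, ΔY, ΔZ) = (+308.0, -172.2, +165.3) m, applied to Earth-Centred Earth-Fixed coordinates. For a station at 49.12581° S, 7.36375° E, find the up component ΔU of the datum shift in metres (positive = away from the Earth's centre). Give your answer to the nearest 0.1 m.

The local up (radial) axis is (cos φ cos λ, cos φ sin λ, sin φ), giving ΔU = 199.893 − 14.443 − 124.991 = 60.46 m.

ΔU = 60.5 m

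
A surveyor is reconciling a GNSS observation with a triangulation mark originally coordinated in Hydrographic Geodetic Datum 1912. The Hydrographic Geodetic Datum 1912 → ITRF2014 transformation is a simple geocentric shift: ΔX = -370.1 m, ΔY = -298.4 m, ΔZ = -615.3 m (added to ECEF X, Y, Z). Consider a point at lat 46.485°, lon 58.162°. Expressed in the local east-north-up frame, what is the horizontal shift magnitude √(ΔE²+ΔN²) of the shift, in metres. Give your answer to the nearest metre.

The local east axis at (φ, λ) is (−sin λ, cos λ, 0), so ΔE = −sin(58.162°)·(-370.1) + cos(58.162°)·(-298.4) = 157.00 m.
The local north axis is (−sin φ cos λ, −sin φ sin λ, cos φ), giving ΔN = 141.583 + 183.839 − 423.661 = -98.24 m.
Horizontal magnitude = √(ΔE² + ΔN²) = √(157.00² + (-98.24)²) = 185.21 m.

185 m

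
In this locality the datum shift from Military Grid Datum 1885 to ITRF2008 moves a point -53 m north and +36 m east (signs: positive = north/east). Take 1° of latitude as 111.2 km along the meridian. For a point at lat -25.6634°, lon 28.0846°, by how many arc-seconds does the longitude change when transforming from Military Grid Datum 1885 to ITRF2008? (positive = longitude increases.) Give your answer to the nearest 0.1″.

Δλ = 1.3″

At latitude -25.6634°, cos φ = 0.901354.
1° of longitude at this latitude = 111.2 × cos φ = 100.23 km, so Δλ = 36.0 / 100230.5 = 0.0003592° = 1.293″.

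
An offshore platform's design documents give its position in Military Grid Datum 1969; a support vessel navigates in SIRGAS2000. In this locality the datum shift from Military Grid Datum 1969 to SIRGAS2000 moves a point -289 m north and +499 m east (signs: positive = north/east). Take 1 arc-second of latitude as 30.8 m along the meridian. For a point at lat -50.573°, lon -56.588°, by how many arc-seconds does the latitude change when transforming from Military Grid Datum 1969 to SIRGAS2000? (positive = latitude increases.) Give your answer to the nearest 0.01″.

1″ of latitude = 30.80 m, so Δφ = -289.0 / 30.80 = -9.383″.

Δφ = -9.38″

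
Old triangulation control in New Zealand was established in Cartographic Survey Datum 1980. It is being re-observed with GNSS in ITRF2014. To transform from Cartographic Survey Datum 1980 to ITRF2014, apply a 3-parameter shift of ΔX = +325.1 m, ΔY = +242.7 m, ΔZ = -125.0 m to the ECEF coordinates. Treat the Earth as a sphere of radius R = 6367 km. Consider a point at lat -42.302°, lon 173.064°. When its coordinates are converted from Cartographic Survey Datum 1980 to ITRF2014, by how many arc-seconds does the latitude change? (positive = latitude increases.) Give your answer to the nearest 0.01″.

sin φ = -0.673038, cos φ = 0.739608, sin λ = 0.120761, cos λ = -0.992682.
North component: ΔN = −sin φ cos λ·ΔX − sin φ sin λ·ΔY + cos φ·ΔZ = −(-0.673038)(-0.992682)(325.1) − (-0.673038)(0.120761)(242.7) + (0.739608)(-125.0) = -289.93 m.
1° of latitude spans πR/180 = 111125 m, so Δφ = -289.93 / 111125 × 3600 = -9.393″.

Δφ = -9.39″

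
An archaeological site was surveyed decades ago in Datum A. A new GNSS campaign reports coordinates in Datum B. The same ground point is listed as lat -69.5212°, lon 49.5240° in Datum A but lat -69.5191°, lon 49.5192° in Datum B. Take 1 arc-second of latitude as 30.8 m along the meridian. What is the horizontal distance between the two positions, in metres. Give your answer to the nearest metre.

298 m

Δφ = -69.5191° − -69.5212° = +0.0021°; Δλ = 49.5192° − 49.5240° = -0.0048°.
1° of latitude = 3600 × 30.80 = 110880 m.
ΔN = Δφ × 110880 = 232.8 m; ΔE = Δλ × 110880 × cos(-69.5212°) = -0.0048 × 110880 × 0.349861 = -186.2 m.
Distance = √(ΔE² + ΔN²) = √((-186.2)² + 232.8²) = 298.1 m.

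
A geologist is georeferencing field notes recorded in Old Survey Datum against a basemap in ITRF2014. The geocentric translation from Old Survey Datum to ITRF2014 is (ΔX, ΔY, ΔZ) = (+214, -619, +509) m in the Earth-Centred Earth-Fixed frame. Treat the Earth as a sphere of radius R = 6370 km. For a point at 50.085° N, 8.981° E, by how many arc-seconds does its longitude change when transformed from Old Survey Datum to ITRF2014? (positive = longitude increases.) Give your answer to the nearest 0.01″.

sin φ = 0.766997, cos φ = 0.641650, sin λ = 0.156107, cos λ = 0.987740.
East component: ΔE = −sin λ·ΔX + cos λ·ΔY = −(0.156107)(214) + (0.987740)(-619) = -644.82 m.
1° of latitude spans πR/180 = 111177 m; at latitude φ, 1° of longitude spans that × cos φ = 71337.1 m, so Δλ = -644.82 / 71337.1 × 3600 = -32.541″.

Δλ = -32.54″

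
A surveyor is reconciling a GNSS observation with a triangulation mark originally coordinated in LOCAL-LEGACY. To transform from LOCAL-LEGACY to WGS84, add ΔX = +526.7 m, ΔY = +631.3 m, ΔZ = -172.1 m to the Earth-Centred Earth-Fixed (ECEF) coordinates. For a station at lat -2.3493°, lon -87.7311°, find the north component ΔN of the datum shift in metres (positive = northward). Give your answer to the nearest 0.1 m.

ΔN = -197.0 m

The local north axis is (−sin φ cos λ, −sin φ sin λ, cos φ), giving ΔN = 0.855 − 25.858 − 171.955 = -196.96 m.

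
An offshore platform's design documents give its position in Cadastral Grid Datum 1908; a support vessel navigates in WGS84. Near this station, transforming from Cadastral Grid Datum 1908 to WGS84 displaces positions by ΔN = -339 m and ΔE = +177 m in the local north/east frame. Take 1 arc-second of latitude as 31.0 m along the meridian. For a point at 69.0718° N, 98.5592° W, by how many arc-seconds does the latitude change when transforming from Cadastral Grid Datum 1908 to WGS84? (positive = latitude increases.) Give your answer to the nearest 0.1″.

Δφ = -10.9″

1″ of latitude = 31.00 m, so Δφ = -339.0 / 31.00 = -10.935″.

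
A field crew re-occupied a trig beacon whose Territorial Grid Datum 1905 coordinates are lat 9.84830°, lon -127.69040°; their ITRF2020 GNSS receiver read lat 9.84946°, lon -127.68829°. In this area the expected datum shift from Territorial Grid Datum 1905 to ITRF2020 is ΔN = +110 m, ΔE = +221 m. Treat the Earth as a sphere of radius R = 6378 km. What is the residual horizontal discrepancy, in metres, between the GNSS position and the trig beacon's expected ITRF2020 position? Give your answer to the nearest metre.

Observed coordinate differences: Δφ = +0.00116°, Δλ = +0.00211°.
Converting to metres (1° lat = 111317 m, cos φ = 0.985264): observed ΔN = 129.1 m, observed ΔE = 231.4 m.
Subtracting the expected shift leaves a residual of 129.1 − (110) = 19.1 m north and 231.4 − (221) = 10.4 m east.
Residual distance = √(19.1² + 10.4²) = 21.8 m.

22 m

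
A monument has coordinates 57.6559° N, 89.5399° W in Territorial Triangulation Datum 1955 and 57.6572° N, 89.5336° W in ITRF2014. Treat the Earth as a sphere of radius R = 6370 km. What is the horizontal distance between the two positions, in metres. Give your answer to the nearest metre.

Δφ = 57.6572° − 57.6559° = +0.0013°; Δλ = -89.5336° − -89.5399° = +0.0063°.
1° along a meridian = πR/180 = 111177 m.
ΔN = Δφ × 111177 = 144.5 m; ΔE = Δλ × 111177 × cos(57.6559°) = +0.0063 × 111177 × 0.535003 = 374.7 m.
Distance = √(ΔE² + ΔN²) = √(374.7² + 144.5²) = 401.6 m.

402 m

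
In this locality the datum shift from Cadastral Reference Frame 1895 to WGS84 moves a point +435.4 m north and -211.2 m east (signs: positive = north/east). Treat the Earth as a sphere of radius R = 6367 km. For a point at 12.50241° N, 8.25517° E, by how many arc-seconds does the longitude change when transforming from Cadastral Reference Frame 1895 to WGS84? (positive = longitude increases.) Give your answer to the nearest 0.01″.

Δλ = -7.01″

At latitude 12.50241°, cos φ = 0.976287.
One radian of longitude at latitude φ spans R cos φ, so Δλ = ΔE / (R cos φ) = -211.2 / (6367000 × 0.976287) = -3.3977e-05 rad = -7.008″.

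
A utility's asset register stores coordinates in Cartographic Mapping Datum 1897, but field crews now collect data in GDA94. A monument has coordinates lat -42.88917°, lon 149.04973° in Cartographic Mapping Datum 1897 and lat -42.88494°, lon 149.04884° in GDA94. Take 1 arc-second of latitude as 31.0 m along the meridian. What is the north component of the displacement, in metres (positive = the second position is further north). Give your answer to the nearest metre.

Δφ = -42.88494° − -42.88917° = +0.00423°; Δλ = 149.04884° − 149.04973° = -0.00089°.
1° of latitude = 3600 × 31.00 = 111600 m.
ΔN = Δφ × 111600 = 472.1 m; ΔE = Δλ × 111600 × cos(-42.88917°) = -0.00089 × 111600 × 0.732672 = -72.8 m.

ΔN = 472 m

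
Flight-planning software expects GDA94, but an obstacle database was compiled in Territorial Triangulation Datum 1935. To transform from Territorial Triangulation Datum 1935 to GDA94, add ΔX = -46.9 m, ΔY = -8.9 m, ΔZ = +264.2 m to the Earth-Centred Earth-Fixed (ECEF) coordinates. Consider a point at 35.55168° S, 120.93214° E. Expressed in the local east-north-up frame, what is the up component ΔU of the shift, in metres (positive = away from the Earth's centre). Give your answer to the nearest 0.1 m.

ΔU = -140.2 m

The local up (radial) axis is (cos φ cos λ, cos φ sin λ, sin φ), giving ΔU = 19.614 − 6.211 − 153.616 = -140.21 m.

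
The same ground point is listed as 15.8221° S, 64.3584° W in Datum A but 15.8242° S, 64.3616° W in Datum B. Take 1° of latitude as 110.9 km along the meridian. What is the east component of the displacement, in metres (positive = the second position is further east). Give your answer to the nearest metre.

ΔE = -341 m

Δφ = -15.8242° − -15.8221° = -0.0021°; Δλ = -64.3616° − -64.3584° = -0.0032°.
ΔN = Δφ × 110900 = -232.9 m; ΔE = Δλ × 110900 × cos(-15.8221°) = -0.0032 × 110900 × 0.962113 = -341.4 m.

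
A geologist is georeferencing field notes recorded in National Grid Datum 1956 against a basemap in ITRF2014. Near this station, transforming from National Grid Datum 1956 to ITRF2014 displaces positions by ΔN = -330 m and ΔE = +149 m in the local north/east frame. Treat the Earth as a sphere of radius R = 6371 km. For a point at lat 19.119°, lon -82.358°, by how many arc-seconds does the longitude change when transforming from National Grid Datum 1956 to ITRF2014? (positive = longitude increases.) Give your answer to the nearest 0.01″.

Δλ = 5.11″

At latitude 19.119°, cos φ = 0.944840.
One radian of longitude at latitude φ spans R cos φ, so Δλ = ΔE / (R cos φ) = 149.0 / (6371000 × 0.944840) = 2.4753e-05 rad = 5.106″.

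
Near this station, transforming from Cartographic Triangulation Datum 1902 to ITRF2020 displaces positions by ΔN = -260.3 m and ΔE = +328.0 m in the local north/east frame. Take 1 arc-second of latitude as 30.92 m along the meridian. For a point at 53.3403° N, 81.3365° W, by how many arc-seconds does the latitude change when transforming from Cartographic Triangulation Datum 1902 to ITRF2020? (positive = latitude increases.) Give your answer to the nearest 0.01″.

1″ of latitude = 30.92 m, so Δφ = -260.3 / 30.92 = -8.418″.

Δφ = -8.42″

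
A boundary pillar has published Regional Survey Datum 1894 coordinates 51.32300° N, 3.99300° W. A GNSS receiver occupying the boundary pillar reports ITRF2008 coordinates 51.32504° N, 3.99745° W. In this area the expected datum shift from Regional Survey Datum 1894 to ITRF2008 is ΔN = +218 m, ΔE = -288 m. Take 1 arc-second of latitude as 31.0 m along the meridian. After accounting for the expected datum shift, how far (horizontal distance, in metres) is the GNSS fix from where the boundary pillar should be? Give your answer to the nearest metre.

Observed coordinate differences: Δφ = +0.00204°, Δλ = -0.00445°.
Converting to metres (1° lat = 111600 m, cos φ = 0.624929): observed ΔN = 227.7 m, observed ΔE = -310.4 m.
Subtracting the expected shift leaves a residual of 227.7 − (218) = 9.7 m north and -310.4 − (-288) = -22.4 m east.
Residual distance = √(9.7² + (-22.4)²) = 24.4 m.

24 m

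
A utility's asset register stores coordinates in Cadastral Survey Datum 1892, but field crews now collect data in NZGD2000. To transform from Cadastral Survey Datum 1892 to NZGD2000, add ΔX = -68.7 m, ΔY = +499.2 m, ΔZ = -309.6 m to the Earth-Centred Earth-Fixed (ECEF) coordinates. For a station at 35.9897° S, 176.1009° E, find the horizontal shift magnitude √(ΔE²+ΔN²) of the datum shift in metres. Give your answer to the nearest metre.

529 m

The local east axis at (φ, λ) is (−sin λ, cos λ, 0), so ΔE = −sin(176.1009°)·(-68.7) + cos(176.1009°)·499.2 = -493.37 m.
The local north axis is (−sin φ cos λ, −sin φ sin λ, cos φ), giving ΔN = 40.277 + 19.948 − 250.504 = -190.28 m.
Horizontal magnitude = √(ΔE² + ΔN²) = √((-493.37)² + (-190.28)²) = 528.79 m.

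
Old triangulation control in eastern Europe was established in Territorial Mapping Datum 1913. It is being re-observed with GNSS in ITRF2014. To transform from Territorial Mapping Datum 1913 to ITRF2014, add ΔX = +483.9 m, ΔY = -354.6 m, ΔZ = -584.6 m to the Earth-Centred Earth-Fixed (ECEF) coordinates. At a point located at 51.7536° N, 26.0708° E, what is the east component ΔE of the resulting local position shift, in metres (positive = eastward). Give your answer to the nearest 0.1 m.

ΔE = -531.2 m

The local east axis at (φ, λ) is (−sin λ, cos λ, 0), so ΔE = −sin(26.0708°)·483.9 + cos(26.0708°)·(-354.6) = -531.19 m.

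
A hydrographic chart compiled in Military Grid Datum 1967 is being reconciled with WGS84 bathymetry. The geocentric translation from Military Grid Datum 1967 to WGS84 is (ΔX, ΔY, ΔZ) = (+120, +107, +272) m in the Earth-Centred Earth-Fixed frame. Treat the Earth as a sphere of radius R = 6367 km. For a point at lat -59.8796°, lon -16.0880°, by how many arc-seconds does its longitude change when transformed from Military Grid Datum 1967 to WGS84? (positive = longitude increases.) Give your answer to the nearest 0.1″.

sin φ = -0.864973, cos φ = 0.501819, sin λ = -0.277113, cos λ = 0.960837.
East component: ΔE = −sin λ·ΔX + cos λ·ΔY = −(-0.277113)(120) + (0.960837)(107) = 136.06 m.
1° of latitude spans πR/180 = 111125 m; at latitude φ, 1° of longitude spans that × cos φ = 55764.7 m, so Δλ = 136.06 / 55764.7 × 3600 = 8.784″.

Δλ = 8.8″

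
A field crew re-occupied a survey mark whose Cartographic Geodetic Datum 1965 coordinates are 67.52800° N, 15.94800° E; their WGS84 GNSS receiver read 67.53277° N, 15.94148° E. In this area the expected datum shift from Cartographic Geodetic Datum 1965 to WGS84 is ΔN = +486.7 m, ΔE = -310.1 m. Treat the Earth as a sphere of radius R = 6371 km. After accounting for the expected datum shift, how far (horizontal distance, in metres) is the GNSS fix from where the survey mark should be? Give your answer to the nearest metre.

Observed coordinate differences: Δφ = +0.00477°, Δλ = -0.00652°.
Converting to metres (1° lat = 111195 m, cos φ = 0.382232): observed ΔN = 530.4 m, observed ΔE = -277.1 m.
Subtracting the expected shift leaves a residual of 530.4 − (486.7) = 43.7 m north and -277.1 − (-310.1) = 33.0 m east.
Residual distance = √(43.7² + 33.0²) = 54.8 m.

55 m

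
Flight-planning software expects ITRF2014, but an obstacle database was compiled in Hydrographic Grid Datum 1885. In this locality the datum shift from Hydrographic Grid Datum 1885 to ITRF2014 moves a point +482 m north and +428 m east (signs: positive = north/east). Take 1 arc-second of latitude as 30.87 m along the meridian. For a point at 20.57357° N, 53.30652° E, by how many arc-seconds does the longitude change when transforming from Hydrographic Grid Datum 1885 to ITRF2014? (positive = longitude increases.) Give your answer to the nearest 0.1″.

Δλ = 14.8″

At latitude 20.57357°, cos φ = 0.936222.
1″ of longitude at this latitude = 30.87 × cos φ = 28.9012 m, so Δλ = 428.0 / 28.9012 = 14.809″.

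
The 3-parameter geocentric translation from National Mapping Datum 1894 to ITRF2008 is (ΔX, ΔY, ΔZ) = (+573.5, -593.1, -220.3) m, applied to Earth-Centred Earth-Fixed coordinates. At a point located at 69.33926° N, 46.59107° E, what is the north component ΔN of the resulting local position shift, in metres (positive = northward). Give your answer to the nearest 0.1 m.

At φ = 69.33926°, λ = 46.59107°: sin φ = 0.935686, cos φ = 0.352834, sin λ = 0.726468, cos λ = 0.687201.
ΔN = −sin φ cos λ·ΔX − sin φ sin λ·ΔY + cos φ·ΔZ = −(0.935686)(0.687201)(573.5) − (0.935686)(0.726468)(-593.1) + (0.352834)(-220.3) = -43.34 m.

ΔN = -43.3 m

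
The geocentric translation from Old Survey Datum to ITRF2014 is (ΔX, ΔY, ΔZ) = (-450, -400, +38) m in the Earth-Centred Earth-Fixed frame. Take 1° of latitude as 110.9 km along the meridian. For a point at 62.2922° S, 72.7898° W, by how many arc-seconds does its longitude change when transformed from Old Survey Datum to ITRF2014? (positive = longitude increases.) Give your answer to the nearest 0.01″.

Δλ = -38.27″

sin φ = -0.885330, cos φ = 0.464963, sin λ = -0.955226, cos λ = 0.295878.
East component: ΔE = −sin λ·ΔX + cos λ·ΔY = −(-0.955226)(-450) + (0.295878)(-400) = -548.20 m.
1° of latitude spans 110900 m; at latitude φ, 1° of longitude spans that × cos φ = 51564.3 m, so Δλ = -548.20 / 51564.3 × 3600 = -38.273″.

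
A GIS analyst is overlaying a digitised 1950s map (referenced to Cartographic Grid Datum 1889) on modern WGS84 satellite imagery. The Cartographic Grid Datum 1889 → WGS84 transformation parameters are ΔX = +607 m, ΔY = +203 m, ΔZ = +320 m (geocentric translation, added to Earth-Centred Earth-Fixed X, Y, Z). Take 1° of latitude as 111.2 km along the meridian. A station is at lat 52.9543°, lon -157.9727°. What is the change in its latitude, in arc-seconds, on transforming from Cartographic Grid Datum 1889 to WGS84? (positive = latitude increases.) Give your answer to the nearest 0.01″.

Δφ = 22.75″

sin φ = 0.798155, cos φ = 0.602452, sin λ = -0.375048, cos λ = -0.927005.
North component: ΔN = −sin φ cos λ·ΔX − sin φ sin λ·ΔY + cos φ·ΔZ = −(0.798155)(-0.927005)(607) − (0.798155)(-0.375048)(203) + (0.602452)(320) = 702.67 m.
1° of latitude spans 111200 m, so Δφ = 702.67 / 111200 × 3600 = 22.748″.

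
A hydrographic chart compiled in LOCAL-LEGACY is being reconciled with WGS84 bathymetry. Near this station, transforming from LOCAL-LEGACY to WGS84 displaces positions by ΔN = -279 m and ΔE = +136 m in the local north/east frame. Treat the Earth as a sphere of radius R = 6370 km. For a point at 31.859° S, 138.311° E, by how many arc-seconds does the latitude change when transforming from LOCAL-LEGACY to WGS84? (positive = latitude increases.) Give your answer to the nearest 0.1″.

Δφ = -9.0″

On a sphere of radius R, 1 rad of latitude = R, so Δφ = ΔN / R = -279.0 / 6370000 = -4.3799e-05 rad = -9.034″.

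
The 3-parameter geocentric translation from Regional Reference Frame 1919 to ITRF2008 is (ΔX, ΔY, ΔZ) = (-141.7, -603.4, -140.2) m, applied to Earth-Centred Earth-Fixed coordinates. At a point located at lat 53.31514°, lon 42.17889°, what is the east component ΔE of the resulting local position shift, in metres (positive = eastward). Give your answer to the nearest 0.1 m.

At φ = 53.31514°, λ = 42.17889°: sin φ = 0.801934, cos φ = 0.597413, sin λ = 0.671448, cos λ = 0.741052.
ΔE = −sin λ·ΔX + cos λ·ΔY = −(0.671448)·(-141.7) + (0.741052)·(-603.4) = -352.01 m.

ΔE = -352.0 m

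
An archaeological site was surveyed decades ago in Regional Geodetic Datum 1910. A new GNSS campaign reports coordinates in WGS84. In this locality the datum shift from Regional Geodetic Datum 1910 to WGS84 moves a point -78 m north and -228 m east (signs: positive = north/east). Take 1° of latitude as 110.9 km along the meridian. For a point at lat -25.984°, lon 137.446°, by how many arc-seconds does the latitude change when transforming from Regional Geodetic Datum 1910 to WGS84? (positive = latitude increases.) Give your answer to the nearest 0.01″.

Δφ = -2.53″

1° of latitude = 110.9 km, so Δφ = -78.0 / 110900 = -0.0007033° = -2.532″.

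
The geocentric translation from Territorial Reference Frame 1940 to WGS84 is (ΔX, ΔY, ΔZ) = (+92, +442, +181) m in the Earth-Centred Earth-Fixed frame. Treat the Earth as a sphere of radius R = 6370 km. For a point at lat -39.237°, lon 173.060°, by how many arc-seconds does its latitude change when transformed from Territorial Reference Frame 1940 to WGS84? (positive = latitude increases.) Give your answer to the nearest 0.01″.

Δφ = 3.76″

sin φ = -0.632530, cos φ = 0.774536, sin λ = 0.120830, cos λ = -0.992673.
North component: ΔN = −sin φ cos λ·ΔX − sin φ sin λ·ΔY + cos φ·ΔZ = −(-0.632530)(-0.992673)(92) − (-0.632530)(0.120830)(442) + (0.774536)(181) = 116.21 m.
1° of latitude spans πR/180 = 111177 m, so Δφ = 116.21 / 111177 × 3600 = 3.763″.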